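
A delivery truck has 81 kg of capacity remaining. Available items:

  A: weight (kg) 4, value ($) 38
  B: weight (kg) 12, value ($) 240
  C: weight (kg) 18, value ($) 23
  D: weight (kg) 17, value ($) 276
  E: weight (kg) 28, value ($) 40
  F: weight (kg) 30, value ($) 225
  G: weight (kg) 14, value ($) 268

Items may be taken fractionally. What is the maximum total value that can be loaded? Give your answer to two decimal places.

Sort by value per unit weight and fill in that order.
Ratios (sorted): B 20.00, G 19.14, D 16.24, A 9.50, F 7.50, E 1.43, C 1.28
take B (12 @ 240); take G (14 @ 268); take D (17 @ 276); take A (4 @ 38); take F (30 @ 225); take 4/28 of E → 5.71. Capacity used 81/81.
Total value = 1052.71

1052.71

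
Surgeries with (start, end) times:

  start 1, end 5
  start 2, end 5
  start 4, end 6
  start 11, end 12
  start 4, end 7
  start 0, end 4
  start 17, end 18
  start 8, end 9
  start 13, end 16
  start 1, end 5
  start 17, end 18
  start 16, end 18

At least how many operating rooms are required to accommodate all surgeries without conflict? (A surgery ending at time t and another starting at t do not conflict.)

5

Count concurrent intervals with a sweep; the peak is the room count.
Events (time:±→running): 0:+→1 1:+→2 1:+→3 2:+→4 4:-→3 4:+→4 4:+→5 … peak 5.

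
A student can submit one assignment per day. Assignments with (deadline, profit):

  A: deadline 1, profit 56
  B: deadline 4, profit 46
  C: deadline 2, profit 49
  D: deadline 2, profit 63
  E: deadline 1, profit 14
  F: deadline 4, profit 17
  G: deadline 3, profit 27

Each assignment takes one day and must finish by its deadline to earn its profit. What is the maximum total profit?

192

Profit order: D=63 A=56 C=49 B=46 G=27 F=17 E=14
Assign: D→slot 2, A→slot 1, C skipped, B→slot 4, G→slot 3, F skipped, E skipped.
Slots: [1:A] [2:D] [3:G] [4:B]
Profit = 56 + 63 + 27 + 46 = 192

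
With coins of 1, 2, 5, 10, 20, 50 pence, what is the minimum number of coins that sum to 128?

6

128 − 2×50→28 − 1×20→8 − 1×5→3 − 1×2→1 − 1×1→0
Total coins = 2 + 1 + 1 + 1 + 1 = 6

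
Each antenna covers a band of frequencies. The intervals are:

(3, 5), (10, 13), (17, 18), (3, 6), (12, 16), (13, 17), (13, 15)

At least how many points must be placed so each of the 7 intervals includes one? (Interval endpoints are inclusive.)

3

Sort by right endpoint; whenever an interval is uncovered, place a point at its right end.
Sorted: [3,5] [3,6] [10,13] [13,15] [12,16] [13,17] [17,18]
{[3,5],[3,6]} hit by 5; {[10,13],[13,15],[12,16],[13,17]} hit by 13; {[17,18]} hit by 18.
Points: 5, 13, 18 (3 total).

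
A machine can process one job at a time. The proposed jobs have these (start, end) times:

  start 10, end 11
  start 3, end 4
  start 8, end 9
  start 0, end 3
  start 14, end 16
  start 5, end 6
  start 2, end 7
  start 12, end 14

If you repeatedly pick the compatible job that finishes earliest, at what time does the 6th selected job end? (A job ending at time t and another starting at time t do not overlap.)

14

By end time: (0,3), (3,4), (5,6), (2,7), (8,9), (10,11), (12,14), (14,16).
Pick (0,3); next start ≥ 3 → (3,4); next start ≥ 4 → (5,6); next start ≥ 6 → (8,9); next start ≥ 9 → (10,11); next start ≥ 11 → (12,14); next start ≥ 14 → (14,16).
Selected: (0,3) (3,4) (5,6) (8,9) (10,11) (12,14) (14,16)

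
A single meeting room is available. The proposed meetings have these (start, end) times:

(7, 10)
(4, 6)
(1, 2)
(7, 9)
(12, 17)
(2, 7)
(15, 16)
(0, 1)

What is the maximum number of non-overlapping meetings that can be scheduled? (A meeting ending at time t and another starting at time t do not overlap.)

5

Sort by end time and greedily take each interval whose start is ≥ the last chosen end.
Sorted by end: (0,1)  (1,2)  (4,6)  (2,7)  (7,9)  (7,10)  (15,16)  (12,17)
take (0,1); take (1,2); take (4,6); take (7,9); skip (7,10); take (15,16).
Selected 5 meetings.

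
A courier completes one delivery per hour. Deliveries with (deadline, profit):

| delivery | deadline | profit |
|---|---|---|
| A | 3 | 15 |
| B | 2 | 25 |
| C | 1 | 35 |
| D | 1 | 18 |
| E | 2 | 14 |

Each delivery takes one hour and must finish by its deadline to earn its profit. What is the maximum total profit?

Take jobs in profit order; each goes to the latest open slot no later than its deadline.
By profit: C(d1,35), B(d2,25), D(d1,18), A(d3,15), E(d2,14)
C→slot 1; B→slot 2; D skipped; A→slot 3; E skipped.
Profit = 35 + 25 + 15 = 75

75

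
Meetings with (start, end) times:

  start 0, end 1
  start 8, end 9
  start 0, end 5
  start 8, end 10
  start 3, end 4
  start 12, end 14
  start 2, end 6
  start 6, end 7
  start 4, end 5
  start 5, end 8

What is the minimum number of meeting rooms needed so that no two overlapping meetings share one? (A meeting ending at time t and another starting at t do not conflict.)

3

Count concurrent intervals with a sweep; the peak is the room count.
starts: [0, 0, 2, 3, 4, 5, 6, 8, 8, 12]
ends:   [1, 4, 5, 5, 6, 7, 8, 9, 10, 14]
s0→1 s0→2 e1→1 s2→2 s3→3  — peak 3.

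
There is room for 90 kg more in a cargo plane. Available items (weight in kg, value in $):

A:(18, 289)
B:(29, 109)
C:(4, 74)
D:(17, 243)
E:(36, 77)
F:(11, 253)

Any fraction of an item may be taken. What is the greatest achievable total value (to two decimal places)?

991.53

Greedy by value/weight ratio, highest first.
Ratios (sorted): F 23.00, C 18.50, A 16.06, D 14.29, B 3.76, E 2.14
take F (11 @ 253); take C (4 @ 74); take A (18 @ 289); take D (17 @ 243); take B (29 @ 109); take 11/36 of E → 23.53. Capacity used 90/90.
Total value = 991.53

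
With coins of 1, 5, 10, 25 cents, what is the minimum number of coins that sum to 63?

63 − 2×25→13 − 1×10→3 − 3×1→0
Total coins = 2 + 1 + 3 = 6

6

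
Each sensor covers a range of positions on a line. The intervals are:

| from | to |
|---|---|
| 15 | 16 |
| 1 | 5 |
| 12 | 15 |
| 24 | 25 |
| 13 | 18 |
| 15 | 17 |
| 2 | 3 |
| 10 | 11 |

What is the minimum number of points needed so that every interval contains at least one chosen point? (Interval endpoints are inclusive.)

Process intervals by earliest right end; each time one isn't hit yet, stab at its right endpoint.
By right end: [2,3]  [1,5]  [10,11]  [12,15]  [15,16]  [15,17]  [13,18]  [24,25]
[2,3] uncovered → point at 3; [10,11] uncovered → point at 11; [12,15] uncovered → point at 15; [24,25] uncovered → point at 25.
Points: 3, 11, 15, 25 (4 total).

4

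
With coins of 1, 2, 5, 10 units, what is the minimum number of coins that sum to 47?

6

Use the largest denomination that fits, subtract, and repeat.
47 − 4×10→7 − 1×5→2 − 1×2→0
Total coins = 4 + 1 + 1 = 6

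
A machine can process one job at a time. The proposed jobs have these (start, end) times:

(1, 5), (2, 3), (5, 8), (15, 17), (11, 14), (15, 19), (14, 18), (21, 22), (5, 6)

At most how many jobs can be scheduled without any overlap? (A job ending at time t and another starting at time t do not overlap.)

5

Order by finish time; keep every interval that doesn't clash with the previous kept one.
Sorted by end: (2,3)  (1,5)  (5,6)  (5,8)  (11,14)  (15,17)  (14,18)  (15,19)  (21,22)
take (2,3); skip (1,5); take (5,6); take (11,14); take (15,17); take (21,22).
Selected 5 jobs.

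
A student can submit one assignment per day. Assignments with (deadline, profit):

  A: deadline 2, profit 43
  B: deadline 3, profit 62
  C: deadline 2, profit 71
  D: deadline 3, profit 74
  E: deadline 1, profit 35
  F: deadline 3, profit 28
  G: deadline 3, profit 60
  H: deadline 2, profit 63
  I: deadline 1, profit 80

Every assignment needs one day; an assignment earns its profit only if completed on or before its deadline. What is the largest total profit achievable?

225

Sort by profit descending; place each in the latest free slot ≤ its deadline.
Profit order: I=80 D=74 C=71 H=63 B=62 G=60 A=43 E=35 F=28
Assign: I→slot 1, D→slot 3, C→slot 2, H skipped, B skipped, G skipped, A skipped, E skipped, F skipped.
Slots: [1:I] [2:C] [3:D]
Profit = 80 + 71 + 74 = 225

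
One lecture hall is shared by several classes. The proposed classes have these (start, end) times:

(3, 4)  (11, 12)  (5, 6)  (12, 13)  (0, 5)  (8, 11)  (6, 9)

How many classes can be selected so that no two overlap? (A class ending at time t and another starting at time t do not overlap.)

Sort by end time and greedily take each interval whose start is ≥ the last chosen end.
Sorted by end: (3,4)  (0,5)  (5,6)  (6,9)  (8,11)  (11,12)  (12,13)
take (3,4); take (5,6); take (6,9); skip (8,11); take (11,12); take (12,13).
Selected 5 classes.

5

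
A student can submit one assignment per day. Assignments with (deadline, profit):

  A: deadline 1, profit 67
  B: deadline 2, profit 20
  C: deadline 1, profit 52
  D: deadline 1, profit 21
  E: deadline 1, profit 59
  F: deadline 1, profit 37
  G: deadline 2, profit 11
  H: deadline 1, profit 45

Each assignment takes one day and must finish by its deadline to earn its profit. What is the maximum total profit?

Profit order: A=67 E=59 C=52 H=45 F=37 D=21 B=20 G=11
Assign: A→slot 1, E skipped, C skipped, H skipped, F skipped, D skipped, B→slot 2, G skipped.
Slots: [1:A] [2:B]
Profit = 67 + 20 = 87

87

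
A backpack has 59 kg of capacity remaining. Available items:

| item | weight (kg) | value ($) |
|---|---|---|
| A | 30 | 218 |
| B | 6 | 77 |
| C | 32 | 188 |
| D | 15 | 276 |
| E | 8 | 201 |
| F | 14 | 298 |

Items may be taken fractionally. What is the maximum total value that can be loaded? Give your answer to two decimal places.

Greedy by value/weight ratio, highest first.
Ratios (sorted): E 25.12, F 21.29, D 18.40, B 12.83, A 7.27, C 5.88
take E (8 @ 201); take F (14 @ 298); take D (15 @ 276); take B (6 @ 77); take 16/30 of A → 116.27. Capacity used 59/59.
Total value = 968.27

968.27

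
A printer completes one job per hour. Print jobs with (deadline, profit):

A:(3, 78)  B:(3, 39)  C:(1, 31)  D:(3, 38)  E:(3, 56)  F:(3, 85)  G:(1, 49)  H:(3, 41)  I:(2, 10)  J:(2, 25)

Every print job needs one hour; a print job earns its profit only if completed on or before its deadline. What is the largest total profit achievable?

219

By profit: F(d3,85), A(d3,78), E(d3,56), G(d1,49), H(d3,41), B(d3,39), D(d3,38), C(d1,31), J(d2,25), I(d2,10)
F→slot 3; A→slot 2; E→slot 1; G skipped; H skipped; B skipped; D skipped; C skipped; J skipped; I skipped.
Profit = 56 + 78 + 85 = 219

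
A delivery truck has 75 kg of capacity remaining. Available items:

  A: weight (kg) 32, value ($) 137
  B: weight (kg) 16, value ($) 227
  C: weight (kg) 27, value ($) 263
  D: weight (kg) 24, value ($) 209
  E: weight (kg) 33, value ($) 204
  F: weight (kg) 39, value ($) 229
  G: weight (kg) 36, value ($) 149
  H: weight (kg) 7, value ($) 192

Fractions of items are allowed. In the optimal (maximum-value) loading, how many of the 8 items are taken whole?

4

Order: H (192/7=27.43) > B (227/16=14.19) > C (263/27=9.74) > D (209/24=8.71) > E (204/33=6.18) > F (229/39=5.87) > A (137/32=4.28) > G (149/36=4.14)
Fill: take H (7 @ 192) → take B (16 @ 227) → take C (27 @ 263) → take D (24 @ 209) → take 1/33 of E → 6.18; 75/75 used.
4 item(s) taken whole; one partial (take 1/33 of E).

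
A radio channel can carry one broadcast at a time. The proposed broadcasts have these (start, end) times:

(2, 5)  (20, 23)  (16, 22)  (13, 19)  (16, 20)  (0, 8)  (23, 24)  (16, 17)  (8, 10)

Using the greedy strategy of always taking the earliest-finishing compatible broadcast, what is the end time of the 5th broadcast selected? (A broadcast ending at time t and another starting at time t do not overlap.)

Greedy by earliest finish: after sorting by end time, pick each interval compatible with the last pick.
Sorted by end: (2,5)  (0,8)  (8,10)  (16,17)  (13,19)  (16,20)  (16,22)  (20,23)  (23,24)
take (2,5); take (8,10); take (16,17); skip (16,20); take (20,23); take (23,24).
Selected: (2,5) (8,10) (16,17) (20,23) (23,24)

24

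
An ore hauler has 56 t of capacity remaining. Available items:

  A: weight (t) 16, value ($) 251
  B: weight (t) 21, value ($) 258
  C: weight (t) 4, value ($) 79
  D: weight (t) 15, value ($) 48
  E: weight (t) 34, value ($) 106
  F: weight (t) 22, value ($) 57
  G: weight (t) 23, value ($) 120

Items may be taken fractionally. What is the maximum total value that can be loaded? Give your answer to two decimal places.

666.26

Sort by value per unit weight and fill in that order.
Ratios (sorted): C 19.75, A 15.69, B 12.29, G 5.22, D 3.20, E 3.12, F 2.59
take C (4 @ 79); take A (16 @ 251); take B (21 @ 258); take 15/23 of G → 78.26. Capacity used 56/56.
Total value = 666.26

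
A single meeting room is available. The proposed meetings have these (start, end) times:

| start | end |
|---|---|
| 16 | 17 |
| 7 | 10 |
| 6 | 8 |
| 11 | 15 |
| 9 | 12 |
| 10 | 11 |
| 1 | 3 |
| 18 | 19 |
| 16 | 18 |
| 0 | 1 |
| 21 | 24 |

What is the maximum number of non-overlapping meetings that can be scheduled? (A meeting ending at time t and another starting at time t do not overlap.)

Order by finish time; keep every interval that doesn't clash with the previous kept one.
By end time: (0,1), (1,3), (6,8), (7,10), (10,11), (9,12), (11,15), (16,17), (16,18), (18,19), (21,24).
Pick (0,1); next start ≥ 1 → (1,3); next start ≥ 3 → (6,8); next start ≥ 8 → (10,11); next start ≥ 11 → (11,15); next start ≥ 15 → (16,17); next start ≥ 17 → (18,19); next start ≥ 19 → (21,24).
Selected 8 meetings.

8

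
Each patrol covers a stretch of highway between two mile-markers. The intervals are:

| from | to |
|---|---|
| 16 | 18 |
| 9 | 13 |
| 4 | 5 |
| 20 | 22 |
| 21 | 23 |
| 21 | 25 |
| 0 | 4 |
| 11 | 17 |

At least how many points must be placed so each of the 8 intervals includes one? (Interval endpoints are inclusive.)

4

Sort by right endpoint; whenever an interval is uncovered, place a point at its right end.
Sorted: [0,4] [4,5] [9,13] [11,17] [16,18] [20,22] [21,23] [21,25]
{[0,4],[4,5]} hit by 4; {[9,13],[11,17]} hit by 13; {[16,18]} hit by 18; {[20,22],[21,23],[21,25]} hit by 22.
Points: 4, 13, 18, 22 (4 total).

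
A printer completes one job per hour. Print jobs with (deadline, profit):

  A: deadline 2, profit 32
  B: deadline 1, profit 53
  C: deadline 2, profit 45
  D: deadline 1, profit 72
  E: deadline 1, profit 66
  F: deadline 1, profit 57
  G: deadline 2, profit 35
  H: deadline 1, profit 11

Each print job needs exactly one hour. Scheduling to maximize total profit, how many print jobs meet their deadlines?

Profit order: D=72 E=66 F=57 B=53 C=45 G=35 A=32 H=11
Assign: D→slot 1, E skipped, F skipped, B skipped, C→slot 2, G skipped, A skipped, H skipped.
Slots: [1:D] [2:C]
2 of 8 scheduled.

2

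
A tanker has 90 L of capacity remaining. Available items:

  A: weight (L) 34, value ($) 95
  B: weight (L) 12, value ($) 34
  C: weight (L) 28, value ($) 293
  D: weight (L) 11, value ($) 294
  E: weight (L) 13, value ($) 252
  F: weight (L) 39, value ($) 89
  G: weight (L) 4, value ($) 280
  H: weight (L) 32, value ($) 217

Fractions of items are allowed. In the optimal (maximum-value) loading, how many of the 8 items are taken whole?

5

Ratios (sorted): G 70.00, D 26.73, E 19.38, C 10.46, H 6.78, B 2.83, A 2.79, F 2.28
take G (4 @ 280); take D (11 @ 294); take E (13 @ 252); take C (28 @ 293); take H (32 @ 217); take 2/12 of B → 5.67. Capacity used 90/90.
5 item(s) taken whole; one partial (take 2/12 of B).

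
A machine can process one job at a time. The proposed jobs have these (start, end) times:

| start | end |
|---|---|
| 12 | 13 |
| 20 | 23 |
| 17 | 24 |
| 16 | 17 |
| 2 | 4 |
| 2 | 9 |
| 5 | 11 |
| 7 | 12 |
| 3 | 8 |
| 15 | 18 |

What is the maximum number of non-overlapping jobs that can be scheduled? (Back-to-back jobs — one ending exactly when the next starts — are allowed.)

By end time: (2,4), (3,8), (2,9), (5,11), (7,12), (12,13), (16,17), (15,18), (20,23), (17,24).
Pick (2,4); next start ≥ 4 → (5,11); next start ≥ 11 → (12,13); next start ≥ 13 → (16,17); next start ≥ 17 → (20,23).
Selected 5 jobs.

5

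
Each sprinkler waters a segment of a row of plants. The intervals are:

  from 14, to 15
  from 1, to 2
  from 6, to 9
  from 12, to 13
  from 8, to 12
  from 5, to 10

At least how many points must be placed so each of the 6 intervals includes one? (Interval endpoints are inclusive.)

By right end: [1,2]  [6,9]  [5,10]  [8,12]  [12,13]  [14,15]
[1,2] uncovered → point at 2; [6,9] uncovered → point at 9; [12,13] uncovered → point at 13; [14,15] uncovered → point at 15.
Points: 2, 9, 13, 15 (4 total).

4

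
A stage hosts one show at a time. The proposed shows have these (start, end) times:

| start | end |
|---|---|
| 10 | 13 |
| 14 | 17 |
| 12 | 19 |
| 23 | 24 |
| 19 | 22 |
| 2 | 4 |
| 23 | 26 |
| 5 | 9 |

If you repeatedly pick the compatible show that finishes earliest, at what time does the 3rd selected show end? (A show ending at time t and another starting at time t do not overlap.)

Greedy by earliest finish: after sorting by end time, pick each interval compatible with the last pick.
By end time: (2,4), (5,9), (10,13), (14,17), (12,19), (19,22), (23,24), (23,26).
Pick (2,4); next start ≥ 4 → (5,9); next start ≥ 9 → (10,13); next start ≥ 13 → (14,17); next start ≥ 17 → (19,22); next start ≥ 22 → (23,24).
Selected: (2,4) (5,9) (10,13) (14,17) (19,22) (23,24)

13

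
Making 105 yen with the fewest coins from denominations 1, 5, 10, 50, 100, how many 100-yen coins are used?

Use the largest denomination that fits, subtract, and repeat.
105 − 1×100→5 − 1×5→0
Count of 100: 1

1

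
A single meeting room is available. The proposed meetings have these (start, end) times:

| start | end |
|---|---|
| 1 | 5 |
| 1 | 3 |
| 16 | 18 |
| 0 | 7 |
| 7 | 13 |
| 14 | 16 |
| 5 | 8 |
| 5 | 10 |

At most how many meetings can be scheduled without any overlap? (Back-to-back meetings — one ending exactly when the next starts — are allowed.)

Greedy by earliest finish: after sorting by end time, pick each interval compatible with the last pick.
By end time: (1,3), (1,5), (0,7), (5,8), (5,10), (7,13), (14,16), (16,18).
Pick (1,3); next start ≥ 3 → (5,8); next start ≥ 8 → (14,16); next start ≥ 16 → (16,18).
Selected 4 meetings.

4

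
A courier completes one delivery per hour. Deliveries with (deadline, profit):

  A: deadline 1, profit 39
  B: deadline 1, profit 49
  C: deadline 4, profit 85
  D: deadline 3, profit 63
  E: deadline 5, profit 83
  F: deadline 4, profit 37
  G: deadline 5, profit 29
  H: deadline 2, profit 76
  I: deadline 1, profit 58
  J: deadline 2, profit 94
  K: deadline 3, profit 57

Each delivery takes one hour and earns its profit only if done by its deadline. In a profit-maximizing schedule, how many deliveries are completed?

5

Take jobs in profit order; each goes to the latest open slot no later than its deadline.
By profit: J(d2,94), C(d4,85), E(d5,83), H(d2,76), D(d3,63), I(d1,58), K(d3,57), B(d1,49), A(d1,39), F(d4,37), G(d5,29)
J→slot 2; C→slot 4; E→slot 5; H→slot 1; D→slot 3; I skipped; K skipped; B skipped; A skipped; F skipped; G skipped.
5 of 11 scheduled.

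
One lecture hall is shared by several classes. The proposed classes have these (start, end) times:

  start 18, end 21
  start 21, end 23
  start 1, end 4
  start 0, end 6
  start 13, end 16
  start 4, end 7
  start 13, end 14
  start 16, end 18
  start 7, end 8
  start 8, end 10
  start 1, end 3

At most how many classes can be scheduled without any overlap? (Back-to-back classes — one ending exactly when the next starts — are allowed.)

Order by finish time; keep every interval that doesn't clash with the previous kept one.
Sorted by end: (1,3)  (1,4)  (0,6)  (4,7)  (7,8)  (8,10)  (13,14)  (13,16)  (16,18)  (18,21)  (21,23)
take (1,3); skip (0,6); take (4,7); take (7,8); take (8,10); take (13,14); take (16,18); take (18,21); take (21,23).
Selected 8 classes.

8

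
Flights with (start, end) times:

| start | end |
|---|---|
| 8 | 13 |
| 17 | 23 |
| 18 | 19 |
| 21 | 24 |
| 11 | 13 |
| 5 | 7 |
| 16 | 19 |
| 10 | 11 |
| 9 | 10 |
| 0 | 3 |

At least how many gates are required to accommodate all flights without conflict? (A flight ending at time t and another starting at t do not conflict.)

Events (time:±→running): 0:+→1 3:-→0 5:+→1 7:-→0 8:+→1 9:+→2 10:-→1 10:+→2 11:-→1 11:+→2 13:-→1 13:-→0 16:+→1 17:+→2 18:+→3 … peak 3.

3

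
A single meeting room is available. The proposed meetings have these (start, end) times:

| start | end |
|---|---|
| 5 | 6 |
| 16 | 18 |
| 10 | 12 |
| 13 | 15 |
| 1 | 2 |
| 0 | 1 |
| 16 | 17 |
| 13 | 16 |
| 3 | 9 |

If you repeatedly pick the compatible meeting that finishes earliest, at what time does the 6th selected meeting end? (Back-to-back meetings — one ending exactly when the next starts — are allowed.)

17

Sort by end time and greedily take each interval whose start is ≥ the last chosen end.
Sorted by end: (0,1)  (1,2)  (5,6)  (3,9)  (10,12)  (13,15)  (13,16)  (16,17)  (16,18)
take (0,1); take (1,2); take (5,6); skip (3,9); take (10,12); take (13,15); take (16,17).
Selected: (0,1) (1,2) (5,6) (10,12) (13,15) (16,17)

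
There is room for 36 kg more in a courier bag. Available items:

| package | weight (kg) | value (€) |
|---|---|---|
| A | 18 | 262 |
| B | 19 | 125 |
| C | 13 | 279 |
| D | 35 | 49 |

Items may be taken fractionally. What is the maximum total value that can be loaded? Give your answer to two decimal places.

573.89

Order: C (279/13=21.46) > A (262/18=14.56) > B (125/19=6.58) > D (49/35=1.40)
Fill: take C (13 @ 279) → take A (18 @ 262) → take 5/19 of B → 32.89; 36/36 used.
Total value = 573.89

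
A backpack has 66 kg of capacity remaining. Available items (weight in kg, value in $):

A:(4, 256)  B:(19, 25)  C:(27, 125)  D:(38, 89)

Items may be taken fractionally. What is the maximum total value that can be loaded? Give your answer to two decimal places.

462.97

Ratios (sorted): A 64.00, C 4.63, D 2.34, B 1.32
take A (4 @ 256); take C (27 @ 125); take 35/38 of D → 81.97. Capacity used 66/66.
Total value = 462.97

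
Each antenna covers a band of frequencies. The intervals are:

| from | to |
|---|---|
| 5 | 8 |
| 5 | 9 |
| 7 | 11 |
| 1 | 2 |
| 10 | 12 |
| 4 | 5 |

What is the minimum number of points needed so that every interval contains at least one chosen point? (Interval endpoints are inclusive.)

Sort by right endpoint; whenever an interval is uncovered, place a point at its right end.
By right end: [1,2]  [4,5]  [5,8]  [5,9]  [7,11]  [10,12]
[1,2] uncovered → point at 2; [4,5] uncovered → point at 5; [7,11] uncovered → point at 11.
Points: 2, 5, 11 (3 total).

3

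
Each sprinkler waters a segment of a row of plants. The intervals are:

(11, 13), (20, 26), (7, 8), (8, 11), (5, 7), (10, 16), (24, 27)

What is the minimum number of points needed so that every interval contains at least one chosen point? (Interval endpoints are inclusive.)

3

By right end: [5,7]  [7,8]  [8,11]  [11,13]  [10,16]  [20,26]  [24,27]
[5,7] uncovered → point at 7; [8,11] uncovered → point at 11; [20,26] uncovered → point at 26.
Points: 7, 11, 26 (3 total).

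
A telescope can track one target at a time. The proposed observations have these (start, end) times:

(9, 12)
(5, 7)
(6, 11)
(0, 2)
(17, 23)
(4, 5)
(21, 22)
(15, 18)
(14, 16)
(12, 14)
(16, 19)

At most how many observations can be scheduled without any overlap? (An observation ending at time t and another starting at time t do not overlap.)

8

Sort by end time and greedily take each interval whose start is ≥ the last chosen end.
By end time: (0,2), (4,5), (5,7), (6,11), (9,12), (12,14), (14,16), (15,18), (16,19), (21,22), (17,23).
Pick (0,2); next start ≥ 2 → (4,5); next start ≥ 5 → (5,7); next start ≥ 7 → (9,12); next start ≥ 12 → (12,14); next start ≥ 14 → (14,16); next start ≥ 16 → (16,19); next start ≥ 19 → (21,22).
Selected 8 observations.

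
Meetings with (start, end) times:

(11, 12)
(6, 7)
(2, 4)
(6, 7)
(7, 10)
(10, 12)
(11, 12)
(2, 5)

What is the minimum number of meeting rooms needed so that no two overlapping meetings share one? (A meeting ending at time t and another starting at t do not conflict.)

starts: [2, 2, 6, 6, 7, 10, 11, 11]
ends:   [4, 5, 7, 7, 10, 12, 12, 12]
s2→1 s2→2 e4→1 e5→0 s6→1 s6→2 e7→1 e7→0 s7→1 e10→0 s10→1 s11→2 s11→3  — peak 3.

3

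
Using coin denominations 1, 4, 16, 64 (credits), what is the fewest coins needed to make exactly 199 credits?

7

199 = 3×64 + 1×4 + 3×1
Total coins = 3 + 1 + 3 = 7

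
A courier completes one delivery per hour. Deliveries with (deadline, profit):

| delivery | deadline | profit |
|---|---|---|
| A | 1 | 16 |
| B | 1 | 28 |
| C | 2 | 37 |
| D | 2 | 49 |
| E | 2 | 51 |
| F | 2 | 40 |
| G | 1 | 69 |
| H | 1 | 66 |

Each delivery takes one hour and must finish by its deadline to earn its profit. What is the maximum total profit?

120

Sort by profit descending; place each in the latest free slot ≤ its deadline.
By profit: G(d1,69), H(d1,66), E(d2,51), D(d2,49), F(d2,40), C(d2,37), B(d1,28), A(d1,16)
G→slot 1; H skipped; E→slot 2; D skipped; F skipped; C skipped; B skipped; A skipped.
Profit = 69 + 51 = 120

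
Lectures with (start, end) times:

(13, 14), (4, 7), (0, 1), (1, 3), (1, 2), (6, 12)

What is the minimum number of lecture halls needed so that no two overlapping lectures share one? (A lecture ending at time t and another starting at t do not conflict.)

2

starts: [0, 1, 1, 4, 6, 13]
ends:   [1, 2, 3, 7, 12, 14]
s0→1 e1→0 s1→1 s1→2  — peak 2.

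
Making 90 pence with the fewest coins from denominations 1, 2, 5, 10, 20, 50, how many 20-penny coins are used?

2

Greedy: take as many of the largest coin as possible, then repeat with the remainder.
90 = 1×50 + 2×20
Count of 20: 2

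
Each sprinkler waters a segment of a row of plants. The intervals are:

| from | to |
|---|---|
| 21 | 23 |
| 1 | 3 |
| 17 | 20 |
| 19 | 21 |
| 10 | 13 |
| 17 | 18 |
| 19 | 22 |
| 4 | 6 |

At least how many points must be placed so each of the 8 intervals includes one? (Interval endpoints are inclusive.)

5

Process intervals by earliest right end; each time one isn't hit yet, stab at its right endpoint.
By right end: [1,3]  [4,6]  [10,13]  [17,18]  [17,20]  [19,21]  [19,22]  [21,23]
[1,3] uncovered → point at 3; [4,6] uncovered → point at 6; [10,13] uncovered → point at 13; [17,18] uncovered → point at 18; [19,21] uncovered → point at 21.
Points: 3, 6, 13, 18, 21 (5 total).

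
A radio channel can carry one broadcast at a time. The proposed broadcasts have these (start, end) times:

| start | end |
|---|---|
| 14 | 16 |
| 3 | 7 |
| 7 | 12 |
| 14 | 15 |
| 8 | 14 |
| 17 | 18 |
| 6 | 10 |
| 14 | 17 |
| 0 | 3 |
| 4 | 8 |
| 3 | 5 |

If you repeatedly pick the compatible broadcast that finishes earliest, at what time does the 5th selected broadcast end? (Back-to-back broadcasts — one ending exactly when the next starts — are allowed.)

Sort by end time and greedily take each interval whose start is ≥ the last chosen end.
By end time: (0,3), (3,5), (3,7), (4,8), (6,10), (7,12), (8,14), (14,15), (14,16), (14,17), (17,18).
Pick (0,3); next start ≥ 3 → (3,5); next start ≥ 5 → (6,10); next start ≥ 10 → (14,15); next start ≥ 15 → (17,18).
Selected: (0,3) (3,5) (6,10) (14,15) (17,18)

18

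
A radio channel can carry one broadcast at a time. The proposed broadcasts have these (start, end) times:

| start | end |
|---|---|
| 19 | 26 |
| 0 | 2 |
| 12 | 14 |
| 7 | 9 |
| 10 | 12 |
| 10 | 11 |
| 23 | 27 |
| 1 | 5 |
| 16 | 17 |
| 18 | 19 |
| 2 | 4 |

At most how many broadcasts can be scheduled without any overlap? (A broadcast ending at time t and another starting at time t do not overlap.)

Sort by end time and greedily take each interval whose start is ≥ the last chosen end.
By end time: (0,2), (2,4), (1,5), (7,9), (10,11), (10,12), (12,14), (16,17), (18,19), (19,26), (23,27).
Pick (0,2); next start ≥ 2 → (2,4); next start ≥ 4 → (7,9); next start ≥ 9 → (10,11); next start ≥ 11 → (12,14); next start ≥ 14 → (16,17); next start ≥ 17 → (18,19); next start ≥ 19 → (19,26).
Selected 8 broadcasts.

8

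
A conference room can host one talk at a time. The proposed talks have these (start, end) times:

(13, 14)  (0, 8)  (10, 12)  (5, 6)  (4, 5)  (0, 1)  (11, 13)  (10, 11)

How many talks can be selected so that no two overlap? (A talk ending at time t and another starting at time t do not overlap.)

6

By end time: (0,1), (4,5), (5,6), (0,8), (10,11), (10,12), (11,13), (13,14).
Pick (0,1); next start ≥ 1 → (4,5); next start ≥ 5 → (5,6); next start ≥ 6 → (10,11); next start ≥ 11 → (11,13); next start ≥ 13 → (13,14).
Selected 6 talks.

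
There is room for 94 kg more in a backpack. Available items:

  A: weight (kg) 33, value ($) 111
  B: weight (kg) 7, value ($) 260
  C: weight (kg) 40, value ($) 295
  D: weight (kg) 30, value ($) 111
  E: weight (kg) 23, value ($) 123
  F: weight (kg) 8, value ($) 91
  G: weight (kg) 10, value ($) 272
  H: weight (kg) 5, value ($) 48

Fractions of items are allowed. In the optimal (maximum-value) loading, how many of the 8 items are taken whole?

Greedy by value/weight ratio, highest first.
Order: B (260/7=37.14) > G (272/10=27.20) > F (91/8=11.38) > H (48/5=9.60) > C (295/40=7.38) > E (123/23=5.35) > D (111/30=3.70) > A (111/33=3.36)
Fill: take B (7 @ 260) → take G (10 @ 272) → take F (8 @ 91) → take H (5 @ 48) → take C (40 @ 295) → take E (23 @ 123) → take 1/30 of D → 3.70; 94/94 used.
6 item(s) taken whole; one partial (take 1/30 of D).

6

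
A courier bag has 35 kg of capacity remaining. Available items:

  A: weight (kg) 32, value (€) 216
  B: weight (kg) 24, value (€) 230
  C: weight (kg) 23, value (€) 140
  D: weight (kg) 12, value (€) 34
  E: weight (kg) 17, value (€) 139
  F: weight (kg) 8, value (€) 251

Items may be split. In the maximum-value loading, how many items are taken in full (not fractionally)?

2

Ratios (sorted): F 31.38, B 9.58, E 8.18, A 6.75, C 6.09, D 2.83
take F (8 @ 251); take B (24 @ 230); take 3/17 of E → 24.53. Capacity used 35/35.
2 item(s) taken whole; one partial (take 3/17 of E).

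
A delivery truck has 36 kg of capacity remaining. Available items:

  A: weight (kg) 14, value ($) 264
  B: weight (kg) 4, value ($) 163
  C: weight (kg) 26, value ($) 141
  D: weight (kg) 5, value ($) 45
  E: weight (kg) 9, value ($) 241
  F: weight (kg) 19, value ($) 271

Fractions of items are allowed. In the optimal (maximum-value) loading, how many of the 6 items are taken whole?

Ratios (sorted): B 40.75, E 26.78, A 18.86, F 14.26, D 9.00, C 5.42
take B (4 @ 163); take E (9 @ 241); take A (14 @ 264); take 9/19 of F → 128.37. Capacity used 36/36.
3 item(s) taken whole; one partial (take 9/19 of F).

3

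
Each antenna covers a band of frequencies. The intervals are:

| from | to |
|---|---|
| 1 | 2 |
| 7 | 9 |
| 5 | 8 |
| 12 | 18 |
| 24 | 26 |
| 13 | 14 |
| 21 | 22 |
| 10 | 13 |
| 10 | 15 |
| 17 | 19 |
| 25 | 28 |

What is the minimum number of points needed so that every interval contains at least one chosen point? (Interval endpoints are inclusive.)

6

By right end: [1,2]  [5,8]  [7,9]  [10,13]  [13,14]  [10,15]  [12,18]  [17,19]  [21,22]  [24,26]  [25,28]
[1,2] uncovered → point at 2; [5,8] uncovered → point at 8; [10,13] uncovered → point at 13; [17,19] uncovered → point at 19; [21,22] uncovered → point at 22; [24,26] uncovered → point at 26.
Points: 2, 8, 13, 19, 22, 26 (6 total).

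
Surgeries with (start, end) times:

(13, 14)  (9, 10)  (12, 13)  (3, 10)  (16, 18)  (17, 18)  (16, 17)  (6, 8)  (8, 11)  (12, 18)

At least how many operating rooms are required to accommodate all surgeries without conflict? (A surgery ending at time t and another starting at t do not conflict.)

The answer is the maximum number of intervals overlapping at any instant.
Events (time:±→running): 3:+→1 6:+→2 8:-→1 8:+→2 9:+→3 … peak 3.

3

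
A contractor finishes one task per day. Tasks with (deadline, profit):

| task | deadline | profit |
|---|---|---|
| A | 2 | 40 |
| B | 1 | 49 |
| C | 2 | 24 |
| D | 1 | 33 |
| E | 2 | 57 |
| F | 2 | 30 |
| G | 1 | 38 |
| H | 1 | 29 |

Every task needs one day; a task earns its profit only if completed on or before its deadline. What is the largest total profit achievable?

Sort by profit descending; place each in the latest free slot ≤ its deadline.
Profit order: E=57 B=49 A=40 G=38 D=33 F=30 H=29 C=24
Assign: E→slot 2, B→slot 1, A skipped, G skipped, D skipped, F skipped, H skipped, C skipped.
Slots: [1:B] [2:E]
Profit = 49 + 57 = 106

106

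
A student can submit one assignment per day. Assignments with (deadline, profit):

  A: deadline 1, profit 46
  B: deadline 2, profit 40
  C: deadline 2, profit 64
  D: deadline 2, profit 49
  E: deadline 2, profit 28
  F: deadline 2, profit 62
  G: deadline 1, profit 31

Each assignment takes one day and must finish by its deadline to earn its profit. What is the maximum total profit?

Sort by profit descending; place each in the latest free slot ≤ its deadline.
By profit: C(d2,64), F(d2,62), D(d2,49), A(d1,46), B(d2,40), G(d1,31), E(d2,28)
C→slot 2; F→slot 1; D skipped; A skipped; B skipped; G skipped; E skipped.
Profit = 62 + 64 = 126

126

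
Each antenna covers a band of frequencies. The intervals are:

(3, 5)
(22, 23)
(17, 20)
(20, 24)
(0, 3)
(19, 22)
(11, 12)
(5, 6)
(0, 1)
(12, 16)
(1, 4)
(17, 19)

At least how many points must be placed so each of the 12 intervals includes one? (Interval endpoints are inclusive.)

5

Process intervals by earliest right end; each time one isn't hit yet, stab at its right endpoint.
Sorted: [0,1] [0,3] [1,4] [3,5] [5,6] [11,12] [12,16] [17,19] [17,20] [19,22] [22,23] [20,24]
{[0,1],[0,3],[1,4]} hit by 1; {[3,5],[5,6]} hit by 5; {[11,12],[12,16]} hit by 12; {[17,19],[17,20],[19,22]} hit by 19; {[22,23],[20,24]} hit by 23.
Points: 1, 5, 12, 19, 23 (5 total).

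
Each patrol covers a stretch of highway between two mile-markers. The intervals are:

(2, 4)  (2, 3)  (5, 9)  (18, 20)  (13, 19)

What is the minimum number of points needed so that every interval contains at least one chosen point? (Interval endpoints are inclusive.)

3

Sort by right endpoint; whenever an interval is uncovered, place a point at its right end.
Sorted: [2,3] [2,4] [5,9] [13,19] [18,20]
{[2,3],[2,4]} hit by 3; {[5,9]} hit by 9; {[13,19],[18,20]} hit by 19.
Points: 3, 9, 19 (3 total).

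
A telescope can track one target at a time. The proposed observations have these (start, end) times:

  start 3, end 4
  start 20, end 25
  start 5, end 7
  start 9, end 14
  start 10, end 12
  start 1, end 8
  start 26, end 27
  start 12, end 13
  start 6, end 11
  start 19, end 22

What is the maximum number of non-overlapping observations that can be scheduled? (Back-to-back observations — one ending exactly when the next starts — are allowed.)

Order by finish time; keep every interval that doesn't clash with the previous kept one.
Sorted by end: (3,4)  (5,7)  (1,8)  (6,11)  (10,12)  (12,13)  (9,14)  (19,22)  (20,25)  (26,27)
take (3,4); take (5,7); skip (1,8); take (10,12); take (12,13); skip (9,14); take (19,22); take (26,27).
Selected 6 observations.

6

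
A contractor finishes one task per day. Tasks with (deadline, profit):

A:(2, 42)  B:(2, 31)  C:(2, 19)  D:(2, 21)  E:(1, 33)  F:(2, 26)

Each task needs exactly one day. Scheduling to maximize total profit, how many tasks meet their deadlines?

2

By profit: A(d2,42), E(d1,33), B(d2,31), F(d2,26), D(d2,21), C(d2,19)
A→slot 2; E→slot 1; B skipped; F skipped; D skipped; C skipped.
2 of 6 scheduled.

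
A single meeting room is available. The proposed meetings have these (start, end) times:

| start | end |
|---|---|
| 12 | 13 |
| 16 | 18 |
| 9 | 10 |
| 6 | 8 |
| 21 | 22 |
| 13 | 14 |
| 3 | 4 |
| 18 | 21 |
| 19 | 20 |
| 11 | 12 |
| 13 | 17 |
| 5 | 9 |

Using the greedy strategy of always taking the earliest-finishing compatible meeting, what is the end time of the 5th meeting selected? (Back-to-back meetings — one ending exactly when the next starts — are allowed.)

By end time: (3,4), (6,8), (5,9), (9,10), (11,12), (12,13), (13,14), (13,17), (16,18), (19,20), (18,21), (21,22).
Pick (3,4); next start ≥ 4 → (6,8); next start ≥ 8 → (9,10); next start ≥ 10 → (11,12); next start ≥ 12 → (12,13); next start ≥ 13 → (13,14); next start ≥ 14 → (16,18); next start ≥ 18 → (19,20); next start ≥ 20 → (21,22).
Selected: (3,4) (6,8) (9,10) (11,12) (12,13) (13,14) (16,18) (19,20) (21,22)

13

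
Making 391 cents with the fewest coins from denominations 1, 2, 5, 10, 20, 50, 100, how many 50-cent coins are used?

1

Greedy: take as many of the largest coin as possible, then repeat with the remainder.
391 = 3×100 + 1×50 + 2×20 + 1×1
Count of 50: 1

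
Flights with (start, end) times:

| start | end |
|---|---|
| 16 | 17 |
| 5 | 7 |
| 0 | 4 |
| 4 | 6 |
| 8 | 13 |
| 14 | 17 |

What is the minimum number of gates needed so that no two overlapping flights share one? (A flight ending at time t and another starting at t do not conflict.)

2

The answer is the maximum number of intervals overlapping at any instant.
starts: [0, 4, 5, 8, 14, 16]
ends:   [4, 6, 7, 13, 17, 17]
s0→1 e4→0 s4→1 s5→2  — peak 2.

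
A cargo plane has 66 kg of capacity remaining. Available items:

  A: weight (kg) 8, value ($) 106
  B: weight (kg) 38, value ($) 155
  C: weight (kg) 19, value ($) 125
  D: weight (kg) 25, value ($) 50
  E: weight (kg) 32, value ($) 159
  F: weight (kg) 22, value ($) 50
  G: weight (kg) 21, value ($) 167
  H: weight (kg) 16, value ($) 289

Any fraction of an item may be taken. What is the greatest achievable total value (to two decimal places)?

Sort by value per unit weight and fill in that order.
Ratios (sorted): H 18.06, A 13.25, G 7.95, C 6.58, E 4.97, B 4.08, F 2.27, D 2.00
take H (16 @ 289); take A (8 @ 106); take G (21 @ 167); take C (19 @ 125); take 2/32 of E → 9.94. Capacity used 66/66.
Total value = 696.94

696.94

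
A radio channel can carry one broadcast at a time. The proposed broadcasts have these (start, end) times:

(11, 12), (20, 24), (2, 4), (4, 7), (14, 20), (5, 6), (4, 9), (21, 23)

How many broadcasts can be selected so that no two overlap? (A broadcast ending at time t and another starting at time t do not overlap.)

By end time: (2,4), (5,6), (4,7), (4,9), (11,12), (14,20), (21,23), (20,24).
Pick (2,4); next start ≥ 4 → (5,6); next start ≥ 6 → (11,12); next start ≥ 12 → (14,20); next start ≥ 20 → (21,23).
Selected 5 broadcasts.

5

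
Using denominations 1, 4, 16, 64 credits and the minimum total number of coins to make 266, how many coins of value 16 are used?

266 = 4×64 + 2×4 + 2×1
Count of 16: 0

0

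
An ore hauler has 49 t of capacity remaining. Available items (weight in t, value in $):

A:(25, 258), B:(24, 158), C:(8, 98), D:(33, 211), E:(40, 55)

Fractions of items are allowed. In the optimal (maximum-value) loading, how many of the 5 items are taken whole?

Sort by value per unit weight and fill in that order.
Order: C (98/8=12.25) > A (258/25=10.32) > B (158/24=6.58) > D (211/33=6.39) > E (55/40=1.38)
Fill: take C (8 @ 98) → take A (25 @ 258) → take 16/24 of B → 105.33; 49/49 used.
2 item(s) taken whole; one partial (take 16/24 of B).

2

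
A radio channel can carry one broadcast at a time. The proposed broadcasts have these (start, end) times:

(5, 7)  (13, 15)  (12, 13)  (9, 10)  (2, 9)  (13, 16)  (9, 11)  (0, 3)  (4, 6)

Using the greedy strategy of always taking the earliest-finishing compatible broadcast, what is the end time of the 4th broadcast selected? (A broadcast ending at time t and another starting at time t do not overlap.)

Order by finish time; keep every interval that doesn't clash with the previous kept one.
Sorted by end: (0,3)  (4,6)  (5,7)  (2,9)  (9,10)  (9,11)  (12,13)  (13,15)  (13,16)
take (0,3); take (4,6); take (9,10); skip (9,11); take (12,13); take (13,15); skip (13,16).
Selected: (0,3) (4,6) (9,10) (12,13) (13,15)

13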